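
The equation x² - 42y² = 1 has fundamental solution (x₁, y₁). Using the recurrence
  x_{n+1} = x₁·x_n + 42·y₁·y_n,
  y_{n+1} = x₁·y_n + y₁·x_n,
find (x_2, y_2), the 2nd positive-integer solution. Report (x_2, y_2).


Step 1: Find the fundamental solution (x₁, y₁) of x² - 42y² = 1.
  Expand √42 as a continued fraction. a₀ = ⌊√42⌋ = 6; iterate m_{k+1} = d_k·a_k − m_k, d_{k+1} = (42 − m_{k+1}²)/d_k, a_{k+1} = ⌊(a₀ + m_{k+1})/d_{k+1}⌋ (starting m₀ = 0, d₀ = 1), with convergents p_k = a_k·p_{k-1} + p_{k-2}, q_k = a_k·q_{k-1} + q_{k-2} (p₋₁ = 1, q₋₁ = 0):
  k = 0: a₀ = 6; p₀/q₀ = 6/1; p₀² − 42·q₀² = 36 − 42 = -6.
  k = 1: m = 6, d = 6, a = ⌊(6 + 6)/6⌋ = 2; p/q = (2·6 + 1)/(2·1 + 0) = 13/2; p² − 42·q² = 169 − 168 = 1.
  The first convergent with p² − 42·q² = 1 gives the fundamental solution (x₁, y₁) = (13, 2).
Step 2: Apply the recurrence (x_{n+1}, y_{n+1}) = (x₁x_n + 42y₁y_n, x₁y_n + y₁x_n) repeatedly.
  From (x_1, y_1) = (13, 2): x_2 = 13·13 + 42·2·2 = 337; y_2 = 13·2 + 2·13 = 52.
Step 3: Verify x_2² - 42·y_2² = 113569 - 113568 = 1 (should be 1). ✓

(x_1, y_1) = (13, 2); (x_2, y_2) = (337, 52).


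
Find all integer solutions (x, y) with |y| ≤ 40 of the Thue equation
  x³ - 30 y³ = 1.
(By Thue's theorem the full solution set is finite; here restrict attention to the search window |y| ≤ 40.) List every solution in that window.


The equation is x³ - 30y³ = 1. For fixed y, x³ = 30·y³ + 1, so a solution requires the RHS to be a perfect cube.
Strategy: iterate y from -40 to 40, compute RHS = 30·y³ + 1, and check whether it is a (positive or negative) perfect cube.
Check small values of y:
  y = 0: RHS = 1 = (1)³ ⇒ x = 1 works.
  y = 1: RHS = 31 is not a perfect cube.
  y = -1: RHS = -29 is not a perfect cube.
  y = 2: RHS = 241 is not a perfect cube.
  y = -2: RHS = -239 is not a perfect cube.
  y = 3: RHS = 811 is not a perfect cube.
  y = -3: RHS = -809 is not a perfect cube.
Continuing the search up to |y| = 40 finds no further solutions beyond those listed.
Collected solutions: (1, 0).

Solutions (with |y| ≤ 40): (1, 0).


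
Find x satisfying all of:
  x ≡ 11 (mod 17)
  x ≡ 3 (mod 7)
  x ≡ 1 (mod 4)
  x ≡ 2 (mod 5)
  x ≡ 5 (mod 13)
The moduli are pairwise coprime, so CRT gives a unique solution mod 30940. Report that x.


Product of moduli M = 17 · 7 · 4 · 5 · 13 = 30940.
Merge one congruence at a time:
  Start: x ≡ 11 (mod 17).
  Combine with x ≡ 3 (mod 7); new modulus lcm = 119.
    Write x = 11 + 17·t and substitute into x ≡ 3 (mod 7): 17·t ≡ 3 − 11 = -8 (mod 7).
    Reduce coefficients mod 7: 3·t ≡ 6 (mod 7).
    The inverse of 3 mod 7 is 5 (since 3·5 = 15 = 2·7 + 1), so t ≡ 5·6 = 30 ≡ 2 (mod 7).
    Then x = 11 + 17·2 = 45, valid modulo lcm(17, 7) = 119: x ≡ 45 (mod 119).
  Combine with x ≡ 1 (mod 4); new modulus lcm = 476.
    Write x = 45 + 119·t and substitute into x ≡ 1 (mod 4): 119·t ≡ 1 − 45 = -44 (mod 4).
    Reduce coefficients mod 4: 3·t ≡ 0 (mod 4).
    The inverse of 3 mod 4 is 3 (since 3·3 = 9 = 2·4 + 1), so t ≡ 3·0 = 0 ≡ 0 (mod 4).
    Then x = 45 + 119·0 = 45, valid modulo lcm(119, 4) = 476: x ≡ 45 (mod 476).
  Combine with x ≡ 2 (mod 5); new modulus lcm = 2380.
    Write x = 45 + 476·t and substitute into x ≡ 2 (mod 5): 476·t ≡ 2 − 45 = -43 (mod 5).
    Reduce coefficients mod 5: 1·t ≡ 2 (mod 5).
    So t ≡ 2 (mod 5).
    Then x = 45 + 476·2 = 997, valid modulo lcm(476, 5) = 2380: x ≡ 997 (mod 2380).
  Combine with x ≡ 5 (mod 13); new modulus lcm = 30940.
    Write x = 997 + 2380·t and substitute into x ≡ 5 (mod 13): 2380·t ≡ 5 − 997 = -992 (mod 13).
    Reduce coefficients mod 13: 1·t ≡ 9 (mod 13).
    So t ≡ 9 (mod 13).
    Then x = 997 + 2380·9 = 22417, valid modulo lcm(2380, 13) = 30940: x ≡ 22417 (mod 30940).
Verify against each original: 22417 mod 17 = 11, 22417 mod 7 = 3, 22417 mod 4 = 1, 22417 mod 5 = 2, 22417 mod 13 = 5.

x ≡ 22417 (mod 30940).


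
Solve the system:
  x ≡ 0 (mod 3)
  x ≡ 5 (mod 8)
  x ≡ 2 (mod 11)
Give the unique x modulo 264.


Moduli 3, 8, 11 are pairwise coprime; by CRT there is a unique solution modulo M = 3 · 8 · 11 = 264.
Solve pairwise, accumulating the modulus:
  Start with x ≡ 0 (mod 3).
  Combine with x ≡ 5 (mod 8): since gcd(3, 8) = 1, we get a unique residue mod 24.
    Write x = 0 + 3·t and substitute into x ≡ 5 (mod 8): 3·t ≡ 5 − 0 = 5 (mod 8).
    The inverse of 3 mod 8 is 3 (since 3·3 = 9 = 1·8 + 1), so t ≡ 3·5 = 15 ≡ 7 (mod 8).
    Then x = 0 + 3·7 = 21, valid modulo lcm(3, 8) = 24: x ≡ 21 (mod 24).
  Combine with x ≡ 2 (mod 11): since gcd(24, 11) = 1, we get a unique residue mod 264.
    Write x = 21 + 24·t and substitute into x ≡ 2 (mod 11): 24·t ≡ 2 − 21 = -19 (mod 11).
    Reduce coefficients mod 11: 2·t ≡ 3 (mod 11).
    The inverse of 2 mod 11 is 6 (since 2·6 = 12 = 1·11 + 1), so t ≡ 6·3 = 18 ≡ 7 (mod 11).
    Then x = 21 + 24·7 = 189, valid modulo lcm(24, 11) = 264: x ≡ 189 (mod 264).
Verify: 189 mod 3 = 0 ✓, 189 mod 8 = 5 ✓, 189 mod 11 = 2 ✓.

x ≡ 189 (mod 264).


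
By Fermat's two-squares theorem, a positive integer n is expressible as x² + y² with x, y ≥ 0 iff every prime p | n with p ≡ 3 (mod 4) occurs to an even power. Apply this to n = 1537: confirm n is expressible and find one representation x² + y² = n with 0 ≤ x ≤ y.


Step 1: Factor n = 1537 = 29 · 53.
Step 2: Check the mod-4 condition on each prime factor: 29 ≡ 1 (mod 4), exponent 1; 53 ≡ 1 (mod 4), exponent 1.
All primes ≡ 3 (mod 4) appear to even exponent (or don't appear), so by the two-squares theorem n IS expressible as a sum of two squares.
Step 3: Build a representation. Here n = 29 · 53 is a product of primes ≡ 1 (mod 4). Each prime p ≡ 1 (mod 4) is itself a sum of two squares; find a² by testing p − a² for a perfect square:
  29: 29 − 1² = 28, 29 − 2² = 25 = 5² ⇒ 29 = 2² + 5².
  53: 53 − 1² = 52, 53 − 2² = 49 = 7² ⇒ 53 = 2² + 7².
  Combine using the Brahmagupta–Fibonacci identity (a² + b²)(c² + d²) = (ac − bd)² + (ad + bc)² = (ac + bd)² + (ad − bc)²:
  29 · 53 = 1537: from (2² + 5²)(2² + 7²), take (2·2 − 5·7, 2·7 + 5·2) = (4 − 35, 14 + 10) = (-31, 24); dropping signs (only squares matter) gives (31, 24); check 31² + 24² = 961 + 576 = 1537 ✓.
Step 4: Order so x ≤ y and verify: 24² + 31² = 576 + 961 = 1537 = n. ✓

n = 1537 = 24² + 31² (one valid representation with x ≤ y).


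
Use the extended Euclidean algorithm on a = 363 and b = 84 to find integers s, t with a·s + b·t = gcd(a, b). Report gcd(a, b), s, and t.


Euclidean algorithm on (363, 84) — divide until remainder is 0:
  363 = 4 · 84 + 27
  84 = 3 · 27 + 3
  27 = 9 · 3 + 0
gcd(363, 84) = 3.
Track Bezout coefficients alongside the remainders: start with r₀ = 363 = a·1 + b·0 (s = 1, t = 0) and r₁ = 84 = a·0 + b·1 (s = 0, t = 1); each new remainder r_{k+1} = r_{k-1} − q_k·r_k inherits s_{k+1} = s_{k-1} − q_k·s_k, t_{k+1} = t_{k-1} − q_k·t_k, so r_k = a·s_k + b·t_k at every step:
  q = 4: r = 27, s = 1 − 4·0 = 1, t = 0 − 4·1 = -4  (check: 363·1 + 84·(-4) = 27)
  q = 3: r = 3, s = 0 − 3·1 = -3, t = 1 − 3·(-4) = 13  (check: 363·(-3) + 84·13 = 3)
The row with r = 3 (the gcd) gives the Bezout coefficients s = -3, t = 13.
Result: 363 · (-3) + 84 · (13) = 3.

gcd(363, 84) = 3; s = -3, t = 13 (check: 363·(-3) + 84·13 = 3).


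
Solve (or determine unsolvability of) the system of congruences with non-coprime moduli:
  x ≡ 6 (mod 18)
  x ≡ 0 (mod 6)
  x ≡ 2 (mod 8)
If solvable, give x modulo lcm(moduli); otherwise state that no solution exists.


Moduli 18, 6, 8 are not pairwise coprime, so CRT works modulo lcm(m_i) when all pairwise compatibility conditions hold.
Pairwise compatibility: gcd(m_i, m_j) must divide a_i - a_j for every pair.
Merge one congruence at a time:
  Start: x ≡ 6 (mod 18).
  Combine with x ≡ 0 (mod 6): gcd(18, 6) = 6; 0 - 6 = -6, which IS divisible by 6, so compatible.
    Write x = 6 + 18·t and substitute into x ≡ 0 (mod 6): 18·t ≡ 0 − 6 = -6 (mod 6).
    Divide the congruence (and modulus) by g = 6: 3·t ≡ -1 (mod 1).
    Modulo 1 every t works; take t = 0.
    Then x = 6 + 18·0 = 6, valid modulo lcm(18, 6) = 18: x ≡ 6 (mod 18).
  Combine with x ≡ 2 (mod 8): gcd(18, 8) = 2; 2 - 6 = -4, which IS divisible by 2, so compatible.
    Write x = 6 + 18·t and substitute into x ≡ 2 (mod 8): 18·t ≡ 2 − 6 = -4 (mod 8).
    Divide the congruence (and modulus) by g = 2: 9·t ≡ -2 (mod 4).
    Reduce coefficients mod 4: 1·t ≡ 2 (mod 4).
    So t ≡ 2 (mod 4).
    Then x = 6 + 18·2 = 42, valid modulo lcm(18, 8) = 72: x ≡ 42 (mod 72).
Verify: 42 mod 18 = 6, 42 mod 6 = 0, 42 mod 8 = 2.

x ≡ 42 (mod 72).


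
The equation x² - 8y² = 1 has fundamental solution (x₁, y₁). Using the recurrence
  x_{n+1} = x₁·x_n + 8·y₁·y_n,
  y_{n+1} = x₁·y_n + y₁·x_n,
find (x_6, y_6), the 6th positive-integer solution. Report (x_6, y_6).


Step 1: Find the fundamental solution (x₁, y₁) of x² - 8y² = 1.
  Expand √8 as a continued fraction. a₀ = ⌊√8⌋ = 2; iterate m_{k+1} = d_k·a_k − m_k, d_{k+1} = (8 − m_{k+1}²)/d_k, a_{k+1} = ⌊(a₀ + m_{k+1})/d_{k+1}⌋ (starting m₀ = 0, d₀ = 1), with convergents p_k = a_k·p_{k-1} + p_{k-2}, q_k = a_k·q_{k-1} + q_{k-2} (p₋₁ = 1, q₋₁ = 0):
  k = 0: a₀ = 2; p₀/q₀ = 2/1; p₀² − 8·q₀² = 4 − 8 = -4.
  k = 1: m = 2, d = 4, a = ⌊(2 + 2)/4⌋ = 1; p/q = (1·2 + 1)/(1·1 + 0) = 3/1; p² − 8·q² = 9 − 8 = 1.
  The first convergent with p² − 8·q² = 1 gives the fundamental solution (x₁, y₁) = (3, 1).
Step 2: Apply the recurrence (x_{n+1}, y_{n+1}) = (x₁x_n + 8y₁y_n, x₁y_n + y₁x_n) repeatedly.
  From (x_1, y_1) = (3, 1): x_2 = 3·3 + 8·1·1 = 17; y_2 = 3·1 + 1·3 = 6.
  From (x_2, y_2) = (17, 6): x_3 = 3·17 + 8·1·6 = 99; y_3 = 3·6 + 1·17 = 35.
  From (x_3, y_3) = (99, 35): x_4 = 3·99 + 8·1·35 = 577; y_4 = 3·35 + 1·99 = 204.
  From (x_4, y_4) = (577, 204): x_5 = 3·577 + 8·1·204 = 3363; y_5 = 3·204 + 1·577 = 1189.
  From (x_5, y_5) = (3363, 1189): x_6 = 3·3363 + 8·1·1189 = 19601; y_6 = 3·1189 + 1·3363 = 6930.
Step 3: Verify x_6² - 8·y_6² = 384199201 - 384199200 = 1 (should be 1). ✓

(x_1, y_1) = (3, 1); (x_6, y_6) = (19601, 6930).


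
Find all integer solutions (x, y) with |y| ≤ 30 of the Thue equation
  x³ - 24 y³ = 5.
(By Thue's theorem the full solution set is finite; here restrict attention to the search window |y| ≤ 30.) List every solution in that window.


The equation is x³ - 24y³ = 5. For fixed y, x³ = 24·y³ + 5, so a solution requires the RHS to be a perfect cube.
Strategy: iterate y from -30 to 30, compute RHS = 24·y³ + 5, and check whether it is a (positive or negative) perfect cube.
Check small values of y:
  y = 0: RHS = 5 is not a perfect cube.
  y = 1: RHS = 29 is not a perfect cube.
  y = -1: RHS = -19 is not a perfect cube.
  y = 2: RHS = 197 is not a perfect cube.
  y = -2: RHS = -187 is not a perfect cube.
  y = 3: RHS = 653 is not a perfect cube.
  y = -3: RHS = -643 is not a perfect cube.
Continuing the search up to |y| = 30 finds no solutions either.
No (x, y) in the scanned range satisfies the equation.

No integer solutions with |y| ≤ 30.


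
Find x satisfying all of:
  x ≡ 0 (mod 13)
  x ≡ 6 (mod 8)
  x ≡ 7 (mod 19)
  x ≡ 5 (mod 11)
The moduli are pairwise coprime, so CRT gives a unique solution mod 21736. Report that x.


Product of moduli M = 13 · 8 · 19 · 11 = 21736.
Merge one congruence at a time:
  Start: x ≡ 0 (mod 13).
  Combine with x ≡ 6 (mod 8); new modulus lcm = 104.
    Write x = 0 + 13·t and substitute into x ≡ 6 (mod 8): 13·t ≡ 6 − 0 = 6 (mod 8).
    Reduce coefficients mod 8: 5·t ≡ 6 (mod 8).
    The inverse of 5 mod 8 is 5 (since 5·5 = 25 = 3·8 + 1), so t ≡ 5·6 = 30 ≡ 6 (mod 8).
    Then x = 0 + 13·6 = 78, valid modulo lcm(13, 8) = 104: x ≡ 78 (mod 104).
  Combine with x ≡ 7 (mod 19); new modulus lcm = 1976.
    Write x = 78 + 104·t and substitute into x ≡ 7 (mod 19): 104·t ≡ 7 − 78 = -71 (mod 19).
    Reduce coefficients mod 19: 9·t ≡ 5 (mod 19).
    The inverse of 9 mod 19 is 17 (since 9·17 = 153 = 8·19 + 1), so t ≡ 17·5 = 85 ≡ 9 (mod 19).
    Then x = 78 + 104·9 = 1014, valid modulo lcm(104, 19) = 1976: x ≡ 1014 (mod 1976).
  Combine with x ≡ 5 (mod 11); new modulus lcm = 21736.
    Write x = 1014 + 1976·t and substitute into x ≡ 5 (mod 11): 1976·t ≡ 5 − 1014 = -1009 (mod 11).
    Reduce coefficients mod 11: 7·t ≡ 3 (mod 11).
    The inverse of 7 mod 11 is 8 (since 7·8 = 56 = 5·11 + 1), so t ≡ 8·3 = 24 ≡ 2 (mod 11).
    Then x = 1014 + 1976·2 = 4966, valid modulo lcm(1976, 11) = 21736: x ≡ 4966 (mod 21736).
Verify against each original: 4966 mod 13 = 0, 4966 mod 8 = 6, 4966 mod 19 = 7, 4966 mod 11 = 5.

x ≡ 4966 (mod 21736).


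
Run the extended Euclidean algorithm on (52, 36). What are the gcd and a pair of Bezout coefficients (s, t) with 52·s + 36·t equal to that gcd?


Euclidean algorithm on (52, 36) — divide until remainder is 0:
  52 = 1 · 36 + 16
  36 = 2 · 16 + 4
  16 = 4 · 4 + 0
gcd(52, 36) = 4.
Track Bezout coefficients alongside the remainders: start with r₀ = 52 = a·1 + b·0 (s = 1, t = 0) and r₁ = 36 = a·0 + b·1 (s = 0, t = 1); each new remainder r_{k+1} = r_{k-1} − q_k·r_k inherits s_{k+1} = s_{k-1} − q_k·s_k, t_{k+1} = t_{k-1} − q_k·t_k, so r_k = a·s_k + b·t_k at every step:
  q = 1: r = 16, s = 1 − 1·0 = 1, t = 0 − 1·1 = -1  (check: 52·1 + 36·(-1) = 16)
  q = 2: r = 4, s = 0 − 2·1 = -2, t = 1 − 2·(-1) = 3  (check: 52·(-2) + 36·3 = 4)
The row with r = 4 (the gcd) gives the Bezout coefficients s = -2, t = 3.
Result: 52 · (-2) + 36 · (3) = 4.

gcd(52, 36) = 4; s = -2, t = 3 (check: 52·(-2) + 36·3 = 4).


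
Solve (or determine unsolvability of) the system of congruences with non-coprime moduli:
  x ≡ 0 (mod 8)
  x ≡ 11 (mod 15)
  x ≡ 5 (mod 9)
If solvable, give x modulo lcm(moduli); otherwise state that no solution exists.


Moduli 8, 15, 9 are not pairwise coprime, so CRT works modulo lcm(m_i) when all pairwise compatibility conditions hold.
Pairwise compatibility: gcd(m_i, m_j) must divide a_i - a_j for every pair.
Merge one congruence at a time:
  Start: x ≡ 0 (mod 8).
  Combine with x ≡ 11 (mod 15): gcd(8, 15) = 1; 11 - 0 = 11, which IS divisible by 1, so compatible.
    Write x = 0 + 8·t and substitute into x ≡ 11 (mod 15): 8·t ≡ 11 − 0 = 11 (mod 15).
    The inverse of 8 mod 15 is 2 (since 8·2 = 16 = 1·15 + 1), so t ≡ 2·11 = 22 ≡ 7 (mod 15).
    Then x = 0 + 8·7 = 56, valid modulo lcm(8, 15) = 120: x ≡ 56 (mod 120).
  Combine with x ≡ 5 (mod 9): gcd(120, 9) = 3; 5 - 56 = -51, which IS divisible by 3, so compatible.
    Write x = 56 + 120·t and substitute into x ≡ 5 (mod 9): 120·t ≡ 5 − 56 = -51 (mod 9).
    Divide the congruence (and modulus) by g = 3: 40·t ≡ -17 (mod 3).
    Reduce coefficients mod 3: 1·t ≡ 1 (mod 3).
    So t ≡ 1 (mod 3).
    Then x = 56 + 120·1 = 176, valid modulo lcm(120, 9) = 360: x ≡ 176 (mod 360).
Verify: 176 mod 8 = 0, 176 mod 15 = 11, 176 mod 9 = 5.

x ≡ 176 (mod 360).


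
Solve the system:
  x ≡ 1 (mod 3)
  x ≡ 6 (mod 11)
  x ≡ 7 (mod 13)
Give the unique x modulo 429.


Moduli 3, 11, 13 are pairwise coprime; by CRT there is a unique solution modulo M = 3 · 11 · 13 = 429.
Solve pairwise, accumulating the modulus:
  Start with x ≡ 1 (mod 3).
  Combine with x ≡ 6 (mod 11): since gcd(3, 11) = 1, we get a unique residue mod 33.
    Write x = 1 + 3·t and substitute into x ≡ 6 (mod 11): 3·t ≡ 6 − 1 = 5 (mod 11).
    The inverse of 3 mod 11 is 4 (since 3·4 = 12 = 1·11 + 1), so t ≡ 4·5 = 20 ≡ 9 (mod 11).
    Then x = 1 + 3·9 = 28, valid modulo lcm(3, 11) = 33: x ≡ 28 (mod 33).
  Combine with x ≡ 7 (mod 13): since gcd(33, 13) = 1, we get a unique residue mod 429.
    Write x = 28 + 33·t and substitute into x ≡ 7 (mod 13): 33·t ≡ 7 − 28 = -21 (mod 13).
    Reduce coefficients mod 13: 7·t ≡ 5 (mod 13).
    The inverse of 7 mod 13 is 2 (since 7·2 = 14 = 1·13 + 1), so t ≡ 2·5 = 10 ≡ 10 (mod 13).
    Then x = 28 + 33·10 = 358, valid modulo lcm(33, 13) = 429: x ≡ 358 (mod 429).
Verify: 358 mod 3 = 1 ✓, 358 mod 11 = 6 ✓, 358 mod 13 = 7 ✓.

x ≡ 358 (mod 429).


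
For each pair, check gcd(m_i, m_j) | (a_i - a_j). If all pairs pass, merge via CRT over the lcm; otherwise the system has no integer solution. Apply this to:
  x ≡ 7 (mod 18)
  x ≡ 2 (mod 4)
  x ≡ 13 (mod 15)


Moduli 18, 4, 15 are not pairwise coprime, so CRT works modulo lcm(m_i) when all pairwise compatibility conditions hold.
Pairwise compatibility: gcd(m_i, m_j) must divide a_i - a_j for every pair.
Merge one congruence at a time:
  Start: x ≡ 7 (mod 18).
  Combine with x ≡ 2 (mod 4): gcd(18, 4) = 2, and 2 - 7 = -5 is NOT divisible by 2.
    ⇒ system is inconsistent (no integer solution).

No solution (the system is inconsistent).


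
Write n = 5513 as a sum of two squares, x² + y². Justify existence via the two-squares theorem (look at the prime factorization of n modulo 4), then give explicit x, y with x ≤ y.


Step 1: Factor n = 5513 = 37 · 149.
Step 2: Check the mod-4 condition on each prime factor: 37 ≡ 1 (mod 4), exponent 1; 149 ≡ 1 (mod 4), exponent 1.
All primes ≡ 3 (mod 4) appear to even exponent (or don't appear), so by the two-squares theorem n IS expressible as a sum of two squares.
Step 3: Build a representation. Here n = 37 · 149 is a product of primes ≡ 1 (mod 4). Each prime p ≡ 1 (mod 4) is itself a sum of two squares; find a² by testing p − a² for a perfect square:
  37: 37 − 1² = 36 = 6² ⇒ 37 = 1² + 6².
  149: 149 − 1² = 148, 149 − 2² = 145, 149 − 3² = 140, 149 − 4² = 133, 149 − 5² = 124, 149 − 6² = 113, 149 − 7² = 100 = 10² ⇒ 149 = 7² + 10².
  Combine using the Brahmagupta–Fibonacci identity (a² + b²)(c² + d²) = (ac − bd)² + (ad + bc)² = (ac + bd)² + (ad − bc)²:
  37 · 149 = 5513: from (1² + 6²)(7² + 10²), take (1·7 − 6·10, 1·10 + 6·7) = (7 − 60, 10 + 42) = (-53, 52); dropping signs (only squares matter) gives (53, 52); check 53² + 52² = 2809 + 2704 = 5513 ✓.
Step 4: Order so x ≤ y and verify: 52² + 53² = 2704 + 2809 = 5513 = n. ✓

n = 5513 = 52² + 53² (one valid representation with x ≤ y).


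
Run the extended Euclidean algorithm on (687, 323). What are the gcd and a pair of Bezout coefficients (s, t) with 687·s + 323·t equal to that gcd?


Euclidean algorithm on (687, 323) — divide until remainder is 0:
  687 = 2 · 323 + 41
  323 = 7 · 41 + 36
  41 = 1 · 36 + 5
  36 = 7 · 5 + 1
  5 = 5 · 1 + 0
gcd(687, 323) = 1.
Track Bezout coefficients alongside the remainders: start with r₀ = 687 = a·1 + b·0 (s = 1, t = 0) and r₁ = 323 = a·0 + b·1 (s = 0, t = 1); each new remainder r_{k+1} = r_{k-1} − q_k·r_k inherits s_{k+1} = s_{k-1} − q_k·s_k, t_{k+1} = t_{k-1} − q_k·t_k, so r_k = a·s_k + b·t_k at every step:
  q = 2: r = 41, s = 1 − 2·0 = 1, t = 0 − 2·1 = -2  (check: 687·1 + 323·(-2) = 41)
  q = 7: r = 36, s = 0 − 7·1 = -7, t = 1 − 7·(-2) = 15  (check: 687·(-7) + 323·15 = 36)
  q = 1: r = 5, s = 1 − 1·(-7) = 8, t = -2 − 1·15 = -17  (check: 687·8 + 323·(-17) = 5)
  q = 7: r = 1, s = -7 − 7·8 = -63, t = 15 − 7·(-17) = 134  (check: 687·(-63) + 323·134 = 1)
The row with r = 1 (the gcd) gives the Bezout coefficients s = -63, t = 134.
Result: 687 · (-63) + 323 · (134) = 1.

gcd(687, 323) = 1; s = -63, t = 134 (check: 687·(-63) + 323·134 = 1).


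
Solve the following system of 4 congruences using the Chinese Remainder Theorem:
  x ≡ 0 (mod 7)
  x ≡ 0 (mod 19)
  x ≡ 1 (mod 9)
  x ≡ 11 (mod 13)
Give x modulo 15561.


Product of moduli M = 7 · 19 · 9 · 13 = 15561.
Merge one congruence at a time:
  Start: x ≡ 0 (mod 7).
  Combine with x ≡ 0 (mod 19); new modulus lcm = 133.
    Write x = 0 + 7·t and substitute into x ≡ 0 (mod 19): 7·t ≡ 0 − 0 = 0 (mod 19).
    The inverse of 7 mod 19 is 11 (since 7·11 = 77 = 4·19 + 1), so t ≡ 11·0 = 0 ≡ 0 (mod 19).
    Then x = 0 + 7·0 = 0, valid modulo lcm(7, 19) = 133: x ≡ 0 (mod 133).
  Combine with x ≡ 1 (mod 9); new modulus lcm = 1197.
    Write x = 0 + 133·t and substitute into x ≡ 1 (mod 9): 133·t ≡ 1 − 0 = 1 (mod 9).
    Reduce coefficients mod 9: 7·t ≡ 1 (mod 9).
    The inverse of 7 mod 9 is 4 (since 7·4 = 28 = 3·9 + 1), so t ≡ 4·1 = 4 ≡ 4 (mod 9).
    Then x = 0 + 133·4 = 532, valid modulo lcm(133, 9) = 1197: x ≡ 532 (mod 1197).
  Combine with x ≡ 11 (mod 13); new modulus lcm = 15561.
    Write x = 532 + 1197·t and substitute into x ≡ 11 (mod 13): 1197·t ≡ 11 − 532 = -521 (mod 13).
    Reduce coefficients mod 13: 1·t ≡ 12 (mod 13).
    So t ≡ 12 (mod 13).
    Then x = 532 + 1197·12 = 14896, valid modulo lcm(1197, 13) = 15561: x ≡ 14896 (mod 15561).
Verify against each original: 14896 mod 7 = 0, 14896 mod 19 = 0, 14896 mod 9 = 1, 14896 mod 13 = 11.

x ≡ 14896 (mod 15561).


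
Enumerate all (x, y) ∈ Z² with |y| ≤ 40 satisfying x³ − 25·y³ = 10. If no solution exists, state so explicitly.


The equation is x³ - 25y³ = 10. For fixed y, x³ = 25·y³ + 10, so a solution requires the RHS to be a perfect cube.
Strategy: iterate y from -40 to 40, compute RHS = 25·y³ + 10, and check whether it is a (positive or negative) perfect cube.
Check small values of y:
  y = 0: RHS = 10 is not a perfect cube.
  y = 1: RHS = 35 is not a perfect cube.
  y = -1: RHS = -15 is not a perfect cube.
  y = 2: RHS = 210 is not a perfect cube.
  y = -2: RHS = -190 is not a perfect cube.
  y = 3: RHS = 685 is not a perfect cube.
  y = -3: RHS = -665 is not a perfect cube.
Continuing the search up to |y| = 40 finds no solutions either.
No (x, y) in the scanned range satisfies the equation.

No integer solutions with |y| ≤ 40.


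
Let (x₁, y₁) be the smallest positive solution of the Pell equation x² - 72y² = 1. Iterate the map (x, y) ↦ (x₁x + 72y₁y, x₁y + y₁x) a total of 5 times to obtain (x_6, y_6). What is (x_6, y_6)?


Step 1: Find the fundamental solution (x₁, y₁) of x² - 72y² = 1.
  Expand √72 as a continued fraction. a₀ = ⌊√72⌋ = 8; iterate m_{k+1} = d_k·a_k − m_k, d_{k+1} = (72 − m_{k+1}²)/d_k, a_{k+1} = ⌊(a₀ + m_{k+1})/d_{k+1}⌋ (starting m₀ = 0, d₀ = 1), with convergents p_k = a_k·p_{k-1} + p_{k-2}, q_k = a_k·q_{k-1} + q_{k-2} (p₋₁ = 1, q₋₁ = 0):
  k = 0: a₀ = 8; p₀/q₀ = 8/1; p₀² − 72·q₀² = 64 − 72 = -8.
  k = 1: m = 8, d = 8, a = ⌊(8 + 8)/8⌋ = 2; p/q = (2·8 + 1)/(2·1 + 0) = 17/2; p² − 72·q² = 289 − 288 = 1.
  The first convergent with p² − 72·q² = 1 gives the fundamental solution (x₁, y₁) = (17, 2).
Step 2: Apply the recurrence (x_{n+1}, y_{n+1}) = (x₁x_n + 72y₁y_n, x₁y_n + y₁x_n) repeatedly.
  From (x_1, y_1) = (17, 2): x_2 = 17·17 + 72·2·2 = 577; y_2 = 17·2 + 2·17 = 68.
  From (x_2, y_2) = (577, 68): x_3 = 17·577 + 72·2·68 = 19601; y_3 = 17·68 + 2·577 = 2310.
  From (x_3, y_3) = (19601, 2310): x_4 = 17·19601 + 72·2·2310 = 665857; y_4 = 17·2310 + 2·19601 = 78472.
  From (x_4, y_4) = (665857, 78472): x_5 = 17·665857 + 72·2·78472 = 22619537; y_5 = 17·78472 + 2·665857 = 2665738.
  From (x_5, y_5) = (22619537, 2665738): x_6 = 17·22619537 + 72·2·2665738 = 768398401; y_6 = 17·2665738 + 2·22619537 = 90556620.
Step 3: Verify x_6² - 72·y_6² = 590436102659356801 - 590436102659356800 = 1 (should be 1). ✓

(x_1, y_1) = (17, 2); (x_6, y_6) = (768398401, 90556620).


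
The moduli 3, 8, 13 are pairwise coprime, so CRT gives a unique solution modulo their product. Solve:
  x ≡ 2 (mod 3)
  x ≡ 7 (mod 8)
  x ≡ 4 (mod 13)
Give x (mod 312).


Moduli 3, 8, 13 are pairwise coprime; by CRT there is a unique solution modulo M = 3 · 8 · 13 = 312.
Solve pairwise, accumulating the modulus:
  Start with x ≡ 2 (mod 3).
  Combine with x ≡ 7 (mod 8): since gcd(3, 8) = 1, we get a unique residue mod 24.
    Write x = 2 + 3·t and substitute into x ≡ 7 (mod 8): 3·t ≡ 7 − 2 = 5 (mod 8).
    The inverse of 3 mod 8 is 3 (since 3·3 = 9 = 1·8 + 1), so t ≡ 3·5 = 15 ≡ 7 (mod 8).
    Then x = 2 + 3·7 = 23, valid modulo lcm(3, 8) = 24: x ≡ 23 (mod 24).
  Combine with x ≡ 4 (mod 13): since gcd(24, 13) = 1, we get a unique residue mod 312.
    Write x = 23 + 24·t and substitute into x ≡ 4 (mod 13): 24·t ≡ 4 − 23 = -19 (mod 13).
    Reduce coefficients mod 13: 11·t ≡ 7 (mod 13).
    The inverse of 11 mod 13 is 6 (since 11·6 = 66 = 5·13 + 1), so t ≡ 6·7 = 42 ≡ 3 (mod 13).
    Then x = 23 + 24·3 = 95, valid modulo lcm(24, 13) = 312: x ≡ 95 (mod 312).
Verify: 95 mod 3 = 2 ✓, 95 mod 8 = 7 ✓, 95 mod 13 = 4 ✓.

x ≡ 95 (mod 312).


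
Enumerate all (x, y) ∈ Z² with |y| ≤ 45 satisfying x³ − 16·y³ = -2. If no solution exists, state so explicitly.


The equation is x³ - 16y³ = -2. For fixed y, x³ = 16·y³ − 2, so a solution requires the RHS to be a perfect cube.
Strategy: iterate y from -45 to 45, compute RHS = 16·y³ − 2, and check whether it is a (positive or negative) perfect cube.
Check small values of y:
  y = 0: RHS = -2 is not a perfect cube.
  y = 1: RHS = 14 is not a perfect cube.
  y = -1: RHS = -18 is not a perfect cube.
  y = 2: RHS = 126 is not a perfect cube.
  y = -2: RHS = -130 is not a perfect cube.
  y = 3: RHS = 430 is not a perfect cube.
  y = -3: RHS = -434 is not a perfect cube.
Continuing the search up to |y| = 45 finds no solutions either.
No (x, y) in the scanned range satisfies the equation.

No integer solutions with |y| ≤ 45.


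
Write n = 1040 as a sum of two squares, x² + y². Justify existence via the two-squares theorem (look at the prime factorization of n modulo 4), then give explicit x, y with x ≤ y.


Step 1: Factor n = 1040 = 2^4 · 5 · 13.
Step 2: Check the mod-4 condition on each prime factor: 2 = 2 (special); 5 ≡ 1 (mod 4), exponent 1; 13 ≡ 1 (mod 4), exponent 1.
All primes ≡ 3 (mod 4) appear to even exponent (or don't appear), so by the two-squares theorem n IS expressible as a sum of two squares.
Step 3: Build a representation. Group n = k² · m with k = 4 and m = 5 · 13 = 65 (a product of primes ≡ 1 (mod 4)); a representation of m scales to one of n via (k·x)² + (k·y)² = k²(x² + y²). Each prime p ≡ 1 (mod 4) is itself a sum of two squares; find a² by testing p − a² for a perfect square:
  5: 5 − 1² = 4 = 2² ⇒ 5 = 1² + 2².
  13: 13 − 1² = 12, 13 − 2² = 9 = 3² ⇒ 13 = 2² + 3².
  Combine using the Brahmagupta–Fibonacci identity (a² + b²)(c² + d²) = (ac − bd)² + (ad + bc)² = (ac + bd)² + (ad − bc)²:
  5 · 13 = 65: from (1² + 2²)(2² + 3²), take (1·2 − 2·3, 1·3 + 2·2) = (2 − 6, 3 + 4) = (-4, 7); dropping signs (only squares matter) gives (4, 7); check 4² + 7² = 16 + 49 = 65 ✓.
  Scale by k = 4: (4·4, 4·7) = (16, 28).
Step 4: Order so x ≤ y and verify: 16² + 28² = 256 + 784 = 1040 = n. ✓

n = 1040 = 16² + 28² (one valid representation with x ≤ y).


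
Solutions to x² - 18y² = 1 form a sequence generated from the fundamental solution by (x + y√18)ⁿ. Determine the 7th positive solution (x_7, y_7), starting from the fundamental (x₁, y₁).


Step 1: Find the fundamental solution (x₁, y₁) of x² - 18y² = 1.
  Expand √18 as a continued fraction. a₀ = ⌊√18⌋ = 4; iterate m_{k+1} = d_k·a_k − m_k, d_{k+1} = (18 − m_{k+1}²)/d_k, a_{k+1} = ⌊(a₀ + m_{k+1})/d_{k+1}⌋ (starting m₀ = 0, d₀ = 1), with convergents p_k = a_k·p_{k-1} + p_{k-2}, q_k = a_k·q_{k-1} + q_{k-2} (p₋₁ = 1, q₋₁ = 0):
  k = 0: a₀ = 4; p₀/q₀ = 4/1; p₀² − 18·q₀² = 16 − 18 = -2.
  k = 1: m = 4, d = 2, a = ⌊(4 + 4)/2⌋ = 4; p/q = (4·4 + 1)/(4·1 + 0) = 17/4; p² − 18·q² = 289 − 288 = 1.
  The first convergent with p² − 18·q² = 1 gives the fundamental solution (x₁, y₁) = (17, 4).
Step 2: Apply the recurrence (x_{n+1}, y_{n+1}) = (x₁x_n + 18y₁y_n, x₁y_n + y₁x_n) repeatedly.
  From (x_1, y_1) = (17, 4): x_2 = 17·17 + 18·4·4 = 577; y_2 = 17·4 + 4·17 = 136.
  From (x_2, y_2) = (577, 136): x_3 = 17·577 + 18·4·136 = 19601; y_3 = 17·136 + 4·577 = 4620.
  From (x_3, y_3) = (19601, 4620): x_4 = 17·19601 + 18·4·4620 = 665857; y_4 = 17·4620 + 4·19601 = 156944.
  From (x_4, y_4) = (665857, 156944): x_5 = 17·665857 + 18·4·156944 = 22619537; y_5 = 17·156944 + 4·665857 = 5331476.
  From (x_5, y_5) = (22619537, 5331476): x_6 = 17·22619537 + 18·4·5331476 = 768398401; y_6 = 17·5331476 + 4·22619537 = 181113240.
  From (x_6, y_6) = (768398401, 181113240): x_7 = 17·768398401 + 18·4·181113240 = 26102926097; y_7 = 17·181113240 + 4·768398401 = 6152518684.
Step 3: Verify x_7² - 18·y_7² = 681362750825443653409 - 681362750825443653408 = 1 (should be 1). ✓

(x_1, y_1) = (17, 4); (x_7, y_7) = (26102926097, 6152518684).


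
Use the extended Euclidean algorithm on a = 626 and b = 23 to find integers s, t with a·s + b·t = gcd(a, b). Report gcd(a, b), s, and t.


Euclidean algorithm on (626, 23) — divide until remainder is 0:
  626 = 27 · 23 + 5
  23 = 4 · 5 + 3
  5 = 1 · 3 + 2
  3 = 1 · 2 + 1
  2 = 2 · 1 + 0
gcd(626, 23) = 1.
Track Bezout coefficients alongside the remainders: start with r₀ = 626 = a·1 + b·0 (s = 1, t = 0) and r₁ = 23 = a·0 + b·1 (s = 0, t = 1); each new remainder r_{k+1} = r_{k-1} − q_k·r_k inherits s_{k+1} = s_{k-1} − q_k·s_k, t_{k+1} = t_{k-1} − q_k·t_k, so r_k = a·s_k + b·t_k at every step:
  q = 27: r = 5, s = 1 − 27·0 = 1, t = 0 − 27·1 = -27  (check: 626·1 + 23·(-27) = 5)
  q = 4: r = 3, s = 0 − 4·1 = -4, t = 1 − 4·(-27) = 109  (check: 626·(-4) + 23·109 = 3)
  q = 1: r = 2, s = 1 − 1·(-4) = 5, t = -27 − 1·109 = -136  (check: 626·5 + 23·(-136) = 2)
  q = 1: r = 1, s = -4 − 1·5 = -9, t = 109 − 1·(-136) = 245  (check: 626·(-9) + 23·245 = 1)
The row with r = 1 (the gcd) gives the Bezout coefficients s = -9, t = 245.
Result: 626 · (-9) + 23 · (245) = 1.

gcd(626, 23) = 1; s = -9, t = 245 (check: 626·(-9) + 23·245 = 1).


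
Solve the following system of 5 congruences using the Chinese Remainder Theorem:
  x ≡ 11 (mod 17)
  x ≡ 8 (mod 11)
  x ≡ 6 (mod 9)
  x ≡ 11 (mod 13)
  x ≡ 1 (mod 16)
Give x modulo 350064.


Product of moduli M = 17 · 11 · 9 · 13 · 16 = 350064.
Merge one congruence at a time:
  Start: x ≡ 11 (mod 17).
  Combine with x ≡ 8 (mod 11); new modulus lcm = 187.
    Write x = 11 + 17·t and substitute into x ≡ 8 (mod 11): 17·t ≡ 8 − 11 = -3 (mod 11).
    Reduce coefficients mod 11: 6·t ≡ 8 (mod 11).
    The inverse of 6 mod 11 is 2 (since 6·2 = 12 = 1·11 + 1), so t ≡ 2·8 = 16 ≡ 5 (mod 11).
    Then x = 11 + 17·5 = 96, valid modulo lcm(17, 11) = 187: x ≡ 96 (mod 187).
  Combine with x ≡ 6 (mod 9); new modulus lcm = 1683.
    Write x = 96 + 187·t and substitute into x ≡ 6 (mod 9): 187·t ≡ 6 − 96 = -90 (mod 9).
    Reduce coefficients mod 9: 7·t ≡ 0 (mod 9).
    The inverse of 7 mod 9 is 4 (since 7·4 = 28 = 3·9 + 1), so t ≡ 4·0 = 0 ≡ 0 (mod 9).
    Then x = 96 + 187·0 = 96, valid modulo lcm(187, 9) = 1683: x ≡ 96 (mod 1683).
  Combine with x ≡ 11 (mod 13); new modulus lcm = 21879.
    Write x = 96 + 1683·t and substitute into x ≡ 11 (mod 13): 1683·t ≡ 11 − 96 = -85 (mod 13).
    Reduce coefficients mod 13: 6·t ≡ 6 (mod 13).
    The inverse of 6 mod 13 is 11 (since 6·11 = 66 = 5·13 + 1), so t ≡ 11·6 = 66 ≡ 1 (mod 13).
    Then x = 96 + 1683·1 = 1779, valid modulo lcm(1683, 13) = 21879: x ≡ 1779 (mod 21879).
  Combine with x ≡ 1 (mod 16); new modulus lcm = 350064.
    Write x = 1779 + 21879·t and substitute into x ≡ 1 (mod 16): 21879·t ≡ 1 − 1779 = -1778 (mod 16).
    Reduce coefficients mod 16: 7·t ≡ 14 (mod 16).
    The inverse of 7 mod 16 is 7 (since 7·7 = 49 = 3·16 + 1), so t ≡ 7·14 = 98 ≡ 2 (mod 16).
    Then x = 1779 + 21879·2 = 45537, valid modulo lcm(21879, 16) = 350064: x ≡ 45537 (mod 350064).
Verify against each original: 45537 mod 17 = 11, 45537 mod 11 = 8, 45537 mod 9 = 6, 45537 mod 13 = 11, 45537 mod 16 = 1.

x ≡ 45537 (mod 350064).


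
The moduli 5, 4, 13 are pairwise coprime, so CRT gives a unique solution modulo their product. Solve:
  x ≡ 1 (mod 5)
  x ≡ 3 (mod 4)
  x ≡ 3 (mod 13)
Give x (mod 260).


Moduli 5, 4, 13 are pairwise coprime; by CRT there is a unique solution modulo M = 5 · 4 · 13 = 260.
Solve pairwise, accumulating the modulus:
  Start with x ≡ 1 (mod 5).
  Combine with x ≡ 3 (mod 4): since gcd(5, 4) = 1, we get a unique residue mod 20.
    Write x = 1 + 5·t and substitute into x ≡ 3 (mod 4): 5·t ≡ 3 − 1 = 2 (mod 4).
    Reduce coefficients mod 4: 1·t ≡ 2 (mod 4).
    So t ≡ 2 (mod 4).
    Then x = 1 + 5·2 = 11, valid modulo lcm(5, 4) = 20: x ≡ 11 (mod 20).
  Combine with x ≡ 3 (mod 13): since gcd(20, 13) = 1, we get a unique residue mod 260.
    Write x = 11 + 20·t and substitute into x ≡ 3 (mod 13): 20·t ≡ 3 − 11 = -8 (mod 13).
    Reduce coefficients mod 13: 7·t ≡ 5 (mod 13).
    The inverse of 7 mod 13 is 2 (since 7·2 = 14 = 1·13 + 1), so t ≡ 2·5 = 10 ≡ 10 (mod 13).
    Then x = 11 + 20·10 = 211, valid modulo lcm(20, 13) = 260: x ≡ 211 (mod 260).
Verify: 211 mod 5 = 1 ✓, 211 mod 4 = 3 ✓, 211 mod 13 = 3 ✓.

x ≡ 211 (mod 260).


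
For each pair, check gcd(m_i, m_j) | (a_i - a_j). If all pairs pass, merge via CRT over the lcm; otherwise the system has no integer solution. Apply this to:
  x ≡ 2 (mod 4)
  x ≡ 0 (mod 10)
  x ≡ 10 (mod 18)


Moduli 4, 10, 18 are not pairwise coprime, so CRT works modulo lcm(m_i) when all pairwise compatibility conditions hold.
Pairwise compatibility: gcd(m_i, m_j) must divide a_i - a_j for every pair.
Merge one congruence at a time:
  Start: x ≡ 2 (mod 4).
  Combine with x ≡ 0 (mod 10): gcd(4, 10) = 2; 0 - 2 = -2, which IS divisible by 2, so compatible.
    Write x = 2 + 4·t and substitute into x ≡ 0 (mod 10): 4·t ≡ 0 − 2 = -2 (mod 10).
    Divide the congruence (and modulus) by g = 2: 2·t ≡ -1 (mod 5).
    Reduce coefficients mod 5: 2·t ≡ 4 (mod 5).
    The inverse of 2 mod 5 is 3 (since 2·3 = 6 = 1·5 + 1), so t ≡ 3·4 = 12 ≡ 2 (mod 5).
    Then x = 2 + 4·2 = 10, valid modulo lcm(4, 10) = 20: x ≡ 10 (mod 20).
  Combine with x ≡ 10 (mod 18): gcd(20, 18) = 2; 10 - 10 = 0, which IS divisible by 2, so compatible.
    Write x = 10 + 20·t and substitute into x ≡ 10 (mod 18): 20·t ≡ 10 − 10 = 0 (mod 18).
    Divide the congruence (and modulus) by g = 2: 10·t ≡ 0 (mod 9).
    Reduce coefficients mod 9: 1·t ≡ 0 (mod 9).
    So t ≡ 0 (mod 9).
    Then x = 10 + 20·0 = 10, valid modulo lcm(20, 18) = 180: x ≡ 10 (mod 180).
Verify: 10 mod 4 = 2, 10 mod 10 = 0, 10 mod 18 = 10.

x ≡ 10 (mod 180).


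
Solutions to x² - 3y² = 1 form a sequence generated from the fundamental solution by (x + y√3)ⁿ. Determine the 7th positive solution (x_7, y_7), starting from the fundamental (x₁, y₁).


Step 1: Find the fundamental solution (x₁, y₁) of x² - 3y² = 1.
  Expand √3 as a continued fraction. a₀ = ⌊√3⌋ = 1; iterate m_{k+1} = d_k·a_k − m_k, d_{k+1} = (3 − m_{k+1}²)/d_k, a_{k+1} = ⌊(a₀ + m_{k+1})/d_{k+1}⌋ (starting m₀ = 0, d₀ = 1), with convergents p_k = a_k·p_{k-1} + p_{k-2}, q_k = a_k·q_{k-1} + q_{k-2} (p₋₁ = 1, q₋₁ = 0):
  k = 0: a₀ = 1; p₀/q₀ = 1/1; p₀² − 3·q₀² = 1 − 3 = -2.
  k = 1: m = 1, d = 2, a = ⌊(1 + 1)/2⌋ = 1; p/q = (1·1 + 1)/(1·1 + 0) = 2/1; p² − 3·q² = 4 − 3 = 1.
  The first convergent with p² − 3·q² = 1 gives the fundamental solution (x₁, y₁) = (2, 1).
Step 2: Apply the recurrence (x_{n+1}, y_{n+1}) = (x₁x_n + 3y₁y_n, x₁y_n + y₁x_n) repeatedly.
  From (x_1, y_1) = (2, 1): x_2 = 2·2 + 3·1·1 = 7; y_2 = 2·1 + 1·2 = 4.
  From (x_2, y_2) = (7, 4): x_3 = 2·7 + 3·1·4 = 26; y_3 = 2·4 + 1·7 = 15.
  From (x_3, y_3) = (26, 15): x_4 = 2·26 + 3·1·15 = 97; y_4 = 2·15 + 1·26 = 56.
  From (x_4, y_4) = (97, 56): x_5 = 2·97 + 3·1·56 = 362; y_5 = 2·56 + 1·97 = 209.
  From (x_5, y_5) = (362, 209): x_6 = 2·362 + 3·1·209 = 1351; y_6 = 2·209 + 1·362 = 780.
  From (x_6, y_6) = (1351, 780): x_7 = 2·1351 + 3·1·780 = 5042; y_7 = 2·780 + 1·1351 = 2911.
Step 3: Verify x_7² - 3·y_7² = 25421764 - 25421763 = 1 (should be 1). ✓

(x_1, y_1) = (2, 1); (x_7, y_7) = (5042, 2911).


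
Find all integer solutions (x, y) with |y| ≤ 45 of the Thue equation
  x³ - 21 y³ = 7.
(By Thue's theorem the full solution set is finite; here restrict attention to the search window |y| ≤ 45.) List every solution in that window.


The equation is x³ - 21y³ = 7. For fixed y, x³ = 21·y³ + 7, so a solution requires the RHS to be a perfect cube.
Strategy: iterate y from -45 to 45, compute RHS = 21·y³ + 7, and check whether it is a (positive or negative) perfect cube.
Check small values of y:
  y = 0: RHS = 7 is not a perfect cube.
  y = 1: RHS = 28 is not a perfect cube.
  y = -1: RHS = -14 is not a perfect cube.
  y = 2: RHS = 175 is not a perfect cube.
  y = -2: RHS = -161 is not a perfect cube.
  y = 3: RHS = 574 is not a perfect cube.
  y = -3: RHS = -560 is not a perfect cube.
Continuing the search up to |y| = 45 finds no solutions either.
No (x, y) in the scanned range satisfies the equation.

No integer solutions with |y| ≤ 45.


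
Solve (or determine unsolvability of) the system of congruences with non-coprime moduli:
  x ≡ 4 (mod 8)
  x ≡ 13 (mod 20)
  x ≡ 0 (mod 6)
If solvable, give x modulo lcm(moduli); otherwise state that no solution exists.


Moduli 8, 20, 6 are not pairwise coprime, so CRT works modulo lcm(m_i) when all pairwise compatibility conditions hold.
Pairwise compatibility: gcd(m_i, m_j) must divide a_i - a_j for every pair.
Merge one congruence at a time:
  Start: x ≡ 4 (mod 8).
  Combine with x ≡ 13 (mod 20): gcd(8, 20) = 4, and 13 - 4 = 9 is NOT divisible by 4.
    ⇒ system is inconsistent (no integer solution).

No solution (the system is inconsistent).


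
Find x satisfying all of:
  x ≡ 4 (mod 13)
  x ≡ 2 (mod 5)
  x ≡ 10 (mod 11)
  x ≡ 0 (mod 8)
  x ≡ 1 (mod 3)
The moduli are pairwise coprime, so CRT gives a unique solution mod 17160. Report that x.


Product of moduli M = 13 · 5 · 11 · 8 · 3 = 17160.
Merge one congruence at a time:
  Start: x ≡ 4 (mod 13).
  Combine with x ≡ 2 (mod 5); new modulus lcm = 65.
    Write x = 4 + 13·t and substitute into x ≡ 2 (mod 5): 13·t ≡ 2 − 4 = -2 (mod 5).
    Reduce coefficients mod 5: 3·t ≡ 3 (mod 5).
    The inverse of 3 mod 5 is 2 (since 3·2 = 6 = 1·5 + 1), so t ≡ 2·3 = 6 ≡ 1 (mod 5).
    Then x = 4 + 13·1 = 17, valid modulo lcm(13, 5) = 65: x ≡ 17 (mod 65).
  Combine with x ≡ 10 (mod 11); new modulus lcm = 715.
    Write x = 17 + 65·t and substitute into x ≡ 10 (mod 11): 65·t ≡ 10 − 17 = -7 (mod 11).
    Reduce coefficients mod 11: 10·t ≡ 4 (mod 11).
    The inverse of 10 mod 11 is 10 (since 10·10 = 100 = 9·11 + 1), so t ≡ 10·4 = 40 ≡ 7 (mod 11).
    Then x = 17 + 65·7 = 472, valid modulo lcm(65, 11) = 715: x ≡ 472 (mod 715).
  Combine with x ≡ 0 (mod 8); new modulus lcm = 5720.
    Write x = 472 + 715·t and substitute into x ≡ 0 (mod 8): 715·t ≡ 0 − 472 = -472 (mod 8).
    Reduce coefficients mod 8: 3·t ≡ 0 (mod 8).
    The inverse of 3 mod 8 is 3 (since 3·3 = 9 = 1·8 + 1), so t ≡ 3·0 = 0 ≡ 0 (mod 8).
    Then x = 472 + 715·0 = 472, valid modulo lcm(715, 8) = 5720: x ≡ 472 (mod 5720).
  Combine with x ≡ 1 (mod 3); new modulus lcm = 17160.
    Write x = 472 + 5720·t and substitute into x ≡ 1 (mod 3): 5720·t ≡ 1 − 472 = -471 (mod 3).
    Reduce coefficients mod 3: 2·t ≡ 0 (mod 3).
    The inverse of 2 mod 3 is 2 (since 2·2 = 4 = 1·3 + 1), so t ≡ 2·0 = 0 ≡ 0 (mod 3).
    Then x = 472 + 5720·0 = 472, valid modulo lcm(5720, 3) = 17160: x ≡ 472 (mod 17160).
Verify against each original: 472 mod 13 = 4, 472 mod 5 = 2, 472 mod 11 = 10, 472 mod 8 = 0, 472 mod 3 = 1.

x ≡ 472 (mod 17160).


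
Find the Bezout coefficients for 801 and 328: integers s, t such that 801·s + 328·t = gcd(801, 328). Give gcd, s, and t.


Euclidean algorithm on (801, 328) — divide until remainder is 0:
  801 = 2 · 328 + 145
  328 = 2 · 145 + 38
  145 = 3 · 38 + 31
  38 = 1 · 31 + 7
  31 = 4 · 7 + 3
  7 = 2 · 3 + 1
  3 = 3 · 1 + 0
gcd(801, 328) = 1.
Track Bezout coefficients alongside the remainders: start with r₀ = 801 = a·1 + b·0 (s = 1, t = 0) and r₁ = 328 = a·0 + b·1 (s = 0, t = 1); each new remainder r_{k+1} = r_{k-1} − q_k·r_k inherits s_{k+1} = s_{k-1} − q_k·s_k, t_{k+1} = t_{k-1} − q_k·t_k, so r_k = a·s_k + b·t_k at every step:
  q = 2: r = 145, s = 1 − 2·0 = 1, t = 0 − 2·1 = -2  (check: 801·1 + 328·(-2) = 145)
  q = 2: r = 38, s = 0 − 2·1 = -2, t = 1 − 2·(-2) = 5  (check: 801·(-2) + 328·5 = 38)
  q = 3: r = 31, s = 1 − 3·(-2) = 7, t = -2 − 3·5 = -17  (check: 801·7 + 328·(-17) = 31)
  q = 1: r = 7, s = -2 − 1·7 = -9, t = 5 − 1·(-17) = 22  (check: 801·(-9) + 328·22 = 7)
  q = 4: r = 3, s = 7 − 4·(-9) = 43, t = -17 − 4·22 = -105  (check: 801·43 + 328·(-105) = 3)
  q = 2: r = 1, s = -9 − 2·43 = -95, t = 22 − 2·(-105) = 232  (check: 801·(-95) + 328·232 = 1)
The row with r = 1 (the gcd) gives the Bezout coefficients s = -95, t = 232.
Result: 801 · (-95) + 328 · (232) = 1.

gcd(801, 328) = 1; s = -95, t = 232 (check: 801·(-95) + 328·232 = 1).
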